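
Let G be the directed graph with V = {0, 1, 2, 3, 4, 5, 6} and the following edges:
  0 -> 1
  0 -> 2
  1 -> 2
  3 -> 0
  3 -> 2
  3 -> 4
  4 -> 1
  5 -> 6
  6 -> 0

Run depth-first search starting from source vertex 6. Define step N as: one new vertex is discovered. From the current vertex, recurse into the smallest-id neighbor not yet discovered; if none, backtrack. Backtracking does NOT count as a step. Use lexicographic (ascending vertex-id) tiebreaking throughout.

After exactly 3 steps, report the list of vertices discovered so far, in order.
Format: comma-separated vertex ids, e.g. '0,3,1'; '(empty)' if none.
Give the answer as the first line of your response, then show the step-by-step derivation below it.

6,0,1

step 1: discover 6; path=6; order=6
step 2: discover 0; path=6>0; order=6,0
step 3: discover 1; path=6>0>1; order=6,0,1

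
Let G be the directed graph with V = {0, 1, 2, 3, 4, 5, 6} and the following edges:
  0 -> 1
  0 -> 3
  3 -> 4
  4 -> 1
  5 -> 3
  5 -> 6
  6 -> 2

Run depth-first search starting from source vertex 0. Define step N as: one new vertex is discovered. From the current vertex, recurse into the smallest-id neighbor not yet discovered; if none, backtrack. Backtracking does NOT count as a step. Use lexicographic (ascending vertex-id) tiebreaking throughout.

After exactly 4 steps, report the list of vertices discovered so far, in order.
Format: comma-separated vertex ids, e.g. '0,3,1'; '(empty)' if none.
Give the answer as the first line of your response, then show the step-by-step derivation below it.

0,1,3,4

step 1: discover 0; path=0; order=0
step 2: discover 1; path=0>1; order=0,1
step 3: discover 3; path=0>3; order=0,1,3
step 4: discover 4; path=0>3>4; order=0,1,3,4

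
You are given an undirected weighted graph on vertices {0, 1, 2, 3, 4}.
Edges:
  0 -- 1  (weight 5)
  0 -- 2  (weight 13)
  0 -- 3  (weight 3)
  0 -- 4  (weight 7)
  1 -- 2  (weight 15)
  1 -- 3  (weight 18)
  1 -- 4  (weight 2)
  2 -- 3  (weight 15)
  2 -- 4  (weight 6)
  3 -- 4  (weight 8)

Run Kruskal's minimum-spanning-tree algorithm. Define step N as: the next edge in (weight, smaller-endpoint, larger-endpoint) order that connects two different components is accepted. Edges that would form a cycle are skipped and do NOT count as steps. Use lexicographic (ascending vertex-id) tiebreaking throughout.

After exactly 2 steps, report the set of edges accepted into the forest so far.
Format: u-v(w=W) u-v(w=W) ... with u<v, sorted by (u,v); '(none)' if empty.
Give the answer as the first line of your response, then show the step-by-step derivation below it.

0-3(w=3) 1-4(w=2)

step 1: add edge 1-4 (w=2); MST = {1-4(w=2)}
step 2: add edge 0-3 (w=3); MST = {0-3(w=3) 1-4(w=2)}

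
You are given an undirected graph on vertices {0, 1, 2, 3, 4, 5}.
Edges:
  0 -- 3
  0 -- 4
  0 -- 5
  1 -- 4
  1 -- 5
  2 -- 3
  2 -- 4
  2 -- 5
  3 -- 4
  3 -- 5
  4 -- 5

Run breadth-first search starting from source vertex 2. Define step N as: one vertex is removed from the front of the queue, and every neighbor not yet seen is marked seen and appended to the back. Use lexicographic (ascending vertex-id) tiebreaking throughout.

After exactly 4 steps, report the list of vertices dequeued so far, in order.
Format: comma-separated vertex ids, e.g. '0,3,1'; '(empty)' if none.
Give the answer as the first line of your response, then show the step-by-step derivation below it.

2,3,4,5

step 1: dequeue 2; queue=[3,4,5]; order=2
step 2: dequeue 3; queue=[4,5,0]; order=2,3
step 3: dequeue 4; queue=[5,0,1]; order=2,3,4
step 4: dequeue 5; queue=[0,1]; order=2,3,4,5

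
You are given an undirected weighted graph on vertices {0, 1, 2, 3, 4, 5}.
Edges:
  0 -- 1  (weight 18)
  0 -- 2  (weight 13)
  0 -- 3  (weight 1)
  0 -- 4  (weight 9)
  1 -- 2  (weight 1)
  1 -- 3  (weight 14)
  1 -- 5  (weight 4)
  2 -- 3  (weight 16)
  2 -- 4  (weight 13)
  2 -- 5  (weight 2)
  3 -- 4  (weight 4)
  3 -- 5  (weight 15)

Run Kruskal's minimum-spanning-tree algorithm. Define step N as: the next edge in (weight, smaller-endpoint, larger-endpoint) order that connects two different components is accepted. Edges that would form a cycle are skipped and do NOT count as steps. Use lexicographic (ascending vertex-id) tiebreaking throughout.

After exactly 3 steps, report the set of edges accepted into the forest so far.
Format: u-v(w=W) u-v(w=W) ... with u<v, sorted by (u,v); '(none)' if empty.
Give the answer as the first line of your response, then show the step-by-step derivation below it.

0-3(w=1) 1-2(w=1) 2-5(w=2)

step 1: add edge 0-3 (w=1); MST = {0-3(w=1)}
step 2: add edge 1-2 (w=1); MST = {0-3(w=1) 1-2(w=1)}
step 3: add edge 2-5 (w=2); MST = {0-3(w=1) 1-2(w=1) 2-5(w=2)}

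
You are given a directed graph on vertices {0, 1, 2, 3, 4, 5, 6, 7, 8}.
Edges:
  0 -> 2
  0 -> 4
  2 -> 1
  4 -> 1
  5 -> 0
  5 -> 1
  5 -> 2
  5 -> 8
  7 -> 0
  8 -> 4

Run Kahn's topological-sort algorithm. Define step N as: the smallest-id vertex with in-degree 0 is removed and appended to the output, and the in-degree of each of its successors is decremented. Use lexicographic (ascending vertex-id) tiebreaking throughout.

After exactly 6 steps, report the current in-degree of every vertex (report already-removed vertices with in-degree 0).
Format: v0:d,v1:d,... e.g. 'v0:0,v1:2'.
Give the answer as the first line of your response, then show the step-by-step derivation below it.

v0:0,v1:1,v2:0,v3:0,v4:1,v5:0,v6:0,v7:0,v8:0

step 1: output 3; order=[3]; indeg=(2,3,2,0,2,0,0,0,1)
step 2: output 5; order=[3,5]; indeg=(1,2,1,0,2,0,0,0,0)
step 3: output 6; order=[3,5,6]; indeg=(1,2,1,0,2,0,0,0,0)
step 4: output 7; order=[3,5,6,7]; indeg=(0,2,1,0,2,0,0,0,0)
step 5: output 0; order=[3,5,6,7,0]; indeg=(0,2,0,0,1,0,0,0,0)
step 6: output 2; order=[3,5,6,7,0,2]; indeg=(0,1,0,0,1,0,0,0,0)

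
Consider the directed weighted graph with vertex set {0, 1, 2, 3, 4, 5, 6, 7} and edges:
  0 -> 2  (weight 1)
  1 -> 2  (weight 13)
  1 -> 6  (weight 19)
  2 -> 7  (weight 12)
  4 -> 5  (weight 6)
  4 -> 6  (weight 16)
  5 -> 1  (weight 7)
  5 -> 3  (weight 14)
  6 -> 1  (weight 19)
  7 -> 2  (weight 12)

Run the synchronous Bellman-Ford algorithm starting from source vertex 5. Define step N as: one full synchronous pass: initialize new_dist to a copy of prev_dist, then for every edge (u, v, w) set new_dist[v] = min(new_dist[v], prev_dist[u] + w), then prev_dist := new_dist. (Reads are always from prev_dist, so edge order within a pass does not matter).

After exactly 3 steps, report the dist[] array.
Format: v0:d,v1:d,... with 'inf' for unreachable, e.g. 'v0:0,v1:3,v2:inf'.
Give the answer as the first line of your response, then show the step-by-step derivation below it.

v0:inf,v1:7,v2:20,v3:14,v4:inf,v5:0,v6:26,v7:32

step 1: dist = v0:inf,v1:7,v2:inf,v3:14,v4:inf,v5:0,v6:inf,v7:inf
step 2: dist = v0:inf,v1:7,v2:20,v3:14,v4:inf,v5:0,v6:26,v7:inf
step 3: dist = v0:inf,v1:7,v2:20,v3:14,v4:inf,v5:0,v6:26,v7:32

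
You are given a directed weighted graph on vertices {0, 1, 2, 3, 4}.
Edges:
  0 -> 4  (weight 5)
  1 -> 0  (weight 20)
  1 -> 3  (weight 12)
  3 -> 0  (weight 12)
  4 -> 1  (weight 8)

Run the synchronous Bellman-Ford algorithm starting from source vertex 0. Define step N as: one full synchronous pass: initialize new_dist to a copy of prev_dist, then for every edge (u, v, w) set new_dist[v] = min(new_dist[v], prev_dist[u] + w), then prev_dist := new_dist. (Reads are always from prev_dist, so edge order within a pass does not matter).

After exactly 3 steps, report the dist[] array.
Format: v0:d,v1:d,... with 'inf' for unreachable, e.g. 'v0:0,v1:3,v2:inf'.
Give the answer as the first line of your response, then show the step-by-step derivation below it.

v0:0,v1:13,v2:inf,v3:25,v4:5

step 1: dist = v0:0,v1:inf,v2:inf,v3:inf,v4:5
step 2: dist = v0:0,v1:13,v2:inf,v3:inf,v4:5
step 3: dist = v0:0,v1:13,v2:inf,v3:25,v4:5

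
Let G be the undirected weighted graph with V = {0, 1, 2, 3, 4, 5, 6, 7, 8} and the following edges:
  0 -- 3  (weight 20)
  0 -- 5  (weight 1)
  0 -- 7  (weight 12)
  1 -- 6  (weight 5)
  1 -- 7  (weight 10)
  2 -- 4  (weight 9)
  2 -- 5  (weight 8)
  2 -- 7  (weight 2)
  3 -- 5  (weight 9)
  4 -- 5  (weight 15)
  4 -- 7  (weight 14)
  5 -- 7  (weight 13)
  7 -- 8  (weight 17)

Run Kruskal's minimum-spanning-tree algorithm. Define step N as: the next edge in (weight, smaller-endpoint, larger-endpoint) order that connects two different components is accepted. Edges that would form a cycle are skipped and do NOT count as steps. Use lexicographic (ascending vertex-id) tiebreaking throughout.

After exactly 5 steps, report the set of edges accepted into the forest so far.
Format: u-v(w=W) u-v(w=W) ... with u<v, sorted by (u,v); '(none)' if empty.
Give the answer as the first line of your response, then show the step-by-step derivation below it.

0-5(w=1) 1-6(w=5) 2-4(w=9) 2-5(w=8) 2-7(w=2)

step 1: add edge 0-5 (w=1); MST = {0-5(w=1)}
step 2: add edge 2-7 (w=2); MST = {0-5(w=1) 2-7(w=2)}
step 3: add edge 1-6 (w=5); MST = {0-5(w=1) 1-6(w=5) 2-7(w=2)}
step 4: add edge 2-5 (w=8); MST = {0-5(w=1) 1-6(w=5) 2-5(w=8) 2-7(w=2)}
step 5: add edge 2-4 (w=9); MST = {0-5(w=1) 1-6(w=5) 2-4(w=9) 2-5(w=8) 2-7(w=2)}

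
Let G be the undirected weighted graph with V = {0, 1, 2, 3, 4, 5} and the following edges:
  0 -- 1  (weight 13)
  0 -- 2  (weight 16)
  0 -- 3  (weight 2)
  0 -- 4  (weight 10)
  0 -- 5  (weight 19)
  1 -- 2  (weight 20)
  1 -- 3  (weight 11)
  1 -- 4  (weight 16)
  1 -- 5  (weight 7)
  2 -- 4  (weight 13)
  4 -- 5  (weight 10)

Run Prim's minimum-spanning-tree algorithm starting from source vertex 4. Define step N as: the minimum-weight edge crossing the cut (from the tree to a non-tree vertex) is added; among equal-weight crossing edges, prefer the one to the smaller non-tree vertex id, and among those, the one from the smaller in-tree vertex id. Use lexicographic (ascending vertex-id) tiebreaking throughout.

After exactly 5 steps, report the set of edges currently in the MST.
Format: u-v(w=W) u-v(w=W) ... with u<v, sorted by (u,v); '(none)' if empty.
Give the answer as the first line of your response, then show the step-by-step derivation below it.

0-3(w=2) 0-4(w=10) 1-5(w=7) 2-4(w=13) 4-5(w=10)

step 1: add edge 0-4 (w=10); MST = {0-4(w=10)}
step 2: add edge 0-3 (w=2); MST = {0-3(w=2) 0-4(w=10)}
step 3: add edge 4-5 (w=10); MST = {0-3(w=2) 0-4(w=10) 4-5(w=10)}
step 4: add edge 1-5 (w=7); MST = {0-3(w=2) 0-4(w=10) 1-5(w=7) 4-5(w=10)}
step 5: add edge 2-4 (w=13); MST = {0-3(w=2) 0-4(w=10) 1-5(w=7) 2-4(w=13) 4-5(w=10)}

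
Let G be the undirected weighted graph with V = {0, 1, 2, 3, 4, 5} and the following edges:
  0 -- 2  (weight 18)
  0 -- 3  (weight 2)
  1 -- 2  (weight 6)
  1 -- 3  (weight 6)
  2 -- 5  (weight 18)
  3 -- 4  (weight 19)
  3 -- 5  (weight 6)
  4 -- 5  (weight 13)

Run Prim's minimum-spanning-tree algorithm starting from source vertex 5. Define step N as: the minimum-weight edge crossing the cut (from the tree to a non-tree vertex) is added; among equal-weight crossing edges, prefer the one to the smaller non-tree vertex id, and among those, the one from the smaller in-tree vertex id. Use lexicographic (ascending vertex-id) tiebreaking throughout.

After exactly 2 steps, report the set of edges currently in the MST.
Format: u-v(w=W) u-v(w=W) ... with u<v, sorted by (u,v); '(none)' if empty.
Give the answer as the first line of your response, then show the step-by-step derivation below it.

0-3(w=2) 3-5(w=6)

step 1: add edge 3-5 (w=6); MST = {3-5(w=6)}
step 2: add edge 0-3 (w=2); MST = {0-3(w=2) 3-5(w=6)}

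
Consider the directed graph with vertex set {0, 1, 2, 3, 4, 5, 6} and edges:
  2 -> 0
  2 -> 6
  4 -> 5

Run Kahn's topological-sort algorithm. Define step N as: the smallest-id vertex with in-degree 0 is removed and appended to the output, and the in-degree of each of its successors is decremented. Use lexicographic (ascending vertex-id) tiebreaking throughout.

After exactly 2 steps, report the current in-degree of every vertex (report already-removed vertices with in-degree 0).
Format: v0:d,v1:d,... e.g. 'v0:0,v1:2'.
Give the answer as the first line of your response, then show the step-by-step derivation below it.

v0:0,v1:0,v2:0,v3:0,v4:0,v5:1,v6:0

step 1: output 1; order=[1]; indeg=(1,0,0,0,0,1,1)
step 2: output 2; order=[1,2]; indeg=(0,0,0,0,0,1,0)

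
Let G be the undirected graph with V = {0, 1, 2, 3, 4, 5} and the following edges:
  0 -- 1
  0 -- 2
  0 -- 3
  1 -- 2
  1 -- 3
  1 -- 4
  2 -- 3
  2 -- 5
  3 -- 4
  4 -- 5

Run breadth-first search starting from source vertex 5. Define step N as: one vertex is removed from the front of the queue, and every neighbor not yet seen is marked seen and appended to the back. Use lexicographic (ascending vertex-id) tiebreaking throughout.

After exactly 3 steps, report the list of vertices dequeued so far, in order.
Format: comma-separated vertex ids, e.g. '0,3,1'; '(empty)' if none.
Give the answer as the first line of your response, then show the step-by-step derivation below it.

5,2,4

step 1: dequeue 5; queue=[2,4]; order=5
step 2: dequeue 2; queue=[4,0,1,3]; order=5,2
step 3: dequeue 4; queue=[0,1,3]; order=5,2,4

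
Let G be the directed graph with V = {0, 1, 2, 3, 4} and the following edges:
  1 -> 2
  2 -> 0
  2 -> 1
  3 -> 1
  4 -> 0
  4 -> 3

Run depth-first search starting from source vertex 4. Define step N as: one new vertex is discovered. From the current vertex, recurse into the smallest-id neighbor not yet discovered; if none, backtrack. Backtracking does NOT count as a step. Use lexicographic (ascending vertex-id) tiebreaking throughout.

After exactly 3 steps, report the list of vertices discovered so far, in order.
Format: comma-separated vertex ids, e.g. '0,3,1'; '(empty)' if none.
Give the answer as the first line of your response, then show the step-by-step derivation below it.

4,0,3

step 1: discover 4; path=4; order=4
step 2: discover 0; path=4>0; order=4,0
step 3: discover 3; path=4>3; order=4,0,3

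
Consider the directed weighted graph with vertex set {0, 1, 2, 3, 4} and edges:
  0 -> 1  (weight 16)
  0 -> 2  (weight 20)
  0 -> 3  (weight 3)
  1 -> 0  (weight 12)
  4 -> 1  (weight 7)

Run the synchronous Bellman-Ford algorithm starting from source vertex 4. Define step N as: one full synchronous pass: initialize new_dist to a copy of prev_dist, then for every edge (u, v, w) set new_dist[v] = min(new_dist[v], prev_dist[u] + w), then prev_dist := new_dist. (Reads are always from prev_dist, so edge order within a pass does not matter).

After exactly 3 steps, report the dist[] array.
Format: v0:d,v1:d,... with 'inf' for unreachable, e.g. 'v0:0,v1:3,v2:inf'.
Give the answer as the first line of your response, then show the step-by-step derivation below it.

v0:19,v1:7,v2:39,v3:22,v4:0

step 1: dist = v0:inf,v1:7,v2:inf,v3:inf,v4:0
step 2: dist = v0:19,v1:7,v2:inf,v3:inf,v4:0
step 3: dist = v0:19,v1:7,v2:39,v3:22,v4:0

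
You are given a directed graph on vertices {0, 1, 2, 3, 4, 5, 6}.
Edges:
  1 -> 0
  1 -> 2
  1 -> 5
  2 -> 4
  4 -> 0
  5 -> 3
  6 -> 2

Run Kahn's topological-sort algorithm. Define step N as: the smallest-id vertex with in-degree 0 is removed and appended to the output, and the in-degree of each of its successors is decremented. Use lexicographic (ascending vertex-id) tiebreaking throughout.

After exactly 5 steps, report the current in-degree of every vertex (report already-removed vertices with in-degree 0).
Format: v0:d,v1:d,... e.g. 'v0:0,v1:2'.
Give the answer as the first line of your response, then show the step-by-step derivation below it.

v0:1,v1:0,v2:0,v3:0,v4:0,v5:0,v6:0

step 1: output 1; order=[1]; indeg=(1,0,1,1,1,0,0)
step 2: output 5; order=[1,5]; indeg=(1,0,1,0,1,0,0)
step 3: output 3; order=[1,5,3]; indeg=(1,0,1,0,1,0,0)
step 4: output 6; order=[1,5,3,6]; indeg=(1,0,0,0,1,0,0)
step 5: output 2; order=[1,5,3,6,2]; indeg=(1,0,0,0,0,0,0)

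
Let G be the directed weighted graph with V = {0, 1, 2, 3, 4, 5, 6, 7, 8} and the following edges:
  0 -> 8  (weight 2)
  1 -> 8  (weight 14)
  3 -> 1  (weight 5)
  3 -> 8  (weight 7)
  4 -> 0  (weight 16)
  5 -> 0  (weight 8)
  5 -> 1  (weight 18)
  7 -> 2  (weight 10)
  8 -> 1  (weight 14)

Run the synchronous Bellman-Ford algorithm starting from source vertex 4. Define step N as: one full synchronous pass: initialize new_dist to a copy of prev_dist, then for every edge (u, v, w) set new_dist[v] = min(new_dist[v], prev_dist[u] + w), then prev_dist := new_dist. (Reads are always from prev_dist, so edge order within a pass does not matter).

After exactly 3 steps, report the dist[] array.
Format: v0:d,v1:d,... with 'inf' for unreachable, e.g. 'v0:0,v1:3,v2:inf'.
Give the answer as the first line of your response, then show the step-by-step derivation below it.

v0:16,v1:32,v2:inf,v3:inf,v4:0,v5:inf,v6:inf,v7:inf,v8:18

step 1: dist = v0:16,v1:inf,v2:inf,v3:inf,v4:0,v5:inf,v6:inf,v7:inf,v8:inf
step 2: dist = v0:16,v1:inf,v2:inf,v3:inf,v4:0,v5:inf,v6:inf,v7:inf,v8:18
step 3: dist = v0:16,v1:32,v2:inf,v3:inf,v4:0,v5:inf,v6:inf,v7:inf,v8:18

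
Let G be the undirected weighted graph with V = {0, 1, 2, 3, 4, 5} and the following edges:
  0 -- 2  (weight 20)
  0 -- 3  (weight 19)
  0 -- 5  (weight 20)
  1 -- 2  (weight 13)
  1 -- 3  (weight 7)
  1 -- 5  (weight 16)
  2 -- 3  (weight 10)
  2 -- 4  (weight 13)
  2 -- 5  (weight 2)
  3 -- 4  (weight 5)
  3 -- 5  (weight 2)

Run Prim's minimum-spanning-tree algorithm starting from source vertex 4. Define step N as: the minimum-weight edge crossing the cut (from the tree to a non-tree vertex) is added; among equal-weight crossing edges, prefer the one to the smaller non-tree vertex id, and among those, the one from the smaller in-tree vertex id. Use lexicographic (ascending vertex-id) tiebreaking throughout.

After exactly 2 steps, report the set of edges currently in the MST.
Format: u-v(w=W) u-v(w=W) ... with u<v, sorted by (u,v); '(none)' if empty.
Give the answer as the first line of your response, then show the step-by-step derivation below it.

3-4(w=5) 3-5(w=2)

step 1: add edge 3-4 (w=5); MST = {3-4(w=5)}
step 2: add edge 3-5 (w=2); MST = {3-4(w=5) 3-5(w=2)}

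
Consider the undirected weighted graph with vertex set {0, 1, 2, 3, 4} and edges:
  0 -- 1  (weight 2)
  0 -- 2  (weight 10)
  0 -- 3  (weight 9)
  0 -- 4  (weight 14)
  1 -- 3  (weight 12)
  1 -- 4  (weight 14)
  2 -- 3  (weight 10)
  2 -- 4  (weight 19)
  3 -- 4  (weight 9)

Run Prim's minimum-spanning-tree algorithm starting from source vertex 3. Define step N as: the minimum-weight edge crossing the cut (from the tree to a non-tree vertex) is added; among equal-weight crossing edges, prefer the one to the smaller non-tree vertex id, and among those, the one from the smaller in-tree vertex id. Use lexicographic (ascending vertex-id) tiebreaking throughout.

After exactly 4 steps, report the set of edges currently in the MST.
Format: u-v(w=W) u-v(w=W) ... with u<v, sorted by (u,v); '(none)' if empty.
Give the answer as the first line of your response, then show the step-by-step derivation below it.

0-1(w=2) 0-2(w=10) 0-3(w=9) 3-4(w=9)

step 1: add edge 0-3 (w=9); MST = {0-3(w=9)}
step 2: add edge 0-1 (w=2); MST = {0-1(w=2) 0-3(w=9)}
step 3: add edge 3-4 (w=9); MST = {0-1(w=2) 0-3(w=9) 3-4(w=9)}
step 4: add edge 0-2 (w=10); MST = {0-1(w=2) 0-2(w=10) 0-3(w=9) 3-4(w=9)}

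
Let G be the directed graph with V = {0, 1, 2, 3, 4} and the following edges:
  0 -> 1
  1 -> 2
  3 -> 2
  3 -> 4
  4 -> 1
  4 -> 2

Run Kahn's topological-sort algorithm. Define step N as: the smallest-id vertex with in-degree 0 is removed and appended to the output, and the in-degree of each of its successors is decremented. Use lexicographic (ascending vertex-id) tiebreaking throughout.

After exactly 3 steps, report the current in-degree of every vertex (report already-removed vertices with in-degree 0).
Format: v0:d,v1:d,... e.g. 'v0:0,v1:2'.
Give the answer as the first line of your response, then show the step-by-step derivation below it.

v0:0,v1:0,v2:1,v3:0,v4:0

step 1: output 0; order=[0]; indeg=(0,1,3,0,1)
step 2: output 3; order=[0,3]; indeg=(0,1,2,0,0)
step 3: output 4; order=[0,3,4]; indeg=(0,0,1,0,0)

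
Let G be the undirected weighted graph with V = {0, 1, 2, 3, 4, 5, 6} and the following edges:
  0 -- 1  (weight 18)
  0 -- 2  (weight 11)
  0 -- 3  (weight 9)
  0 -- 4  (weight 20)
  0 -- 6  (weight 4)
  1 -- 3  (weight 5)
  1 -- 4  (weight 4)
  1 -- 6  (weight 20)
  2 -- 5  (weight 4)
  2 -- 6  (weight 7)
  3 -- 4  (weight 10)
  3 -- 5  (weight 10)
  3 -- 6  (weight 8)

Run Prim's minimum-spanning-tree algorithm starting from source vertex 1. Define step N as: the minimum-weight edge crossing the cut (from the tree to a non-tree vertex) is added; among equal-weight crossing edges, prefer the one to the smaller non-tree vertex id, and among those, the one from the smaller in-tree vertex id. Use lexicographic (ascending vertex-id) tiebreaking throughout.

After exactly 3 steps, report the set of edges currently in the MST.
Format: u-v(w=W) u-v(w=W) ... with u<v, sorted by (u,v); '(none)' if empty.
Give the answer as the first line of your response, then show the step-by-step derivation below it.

1-3(w=5) 1-4(w=4) 3-6(w=8)

step 1: add edge 1-4 (w=4); MST = {1-4(w=4)}
step 2: add edge 1-3 (w=5); MST = {1-3(w=5) 1-4(w=4)}
step 3: add edge 3-6 (w=8); MST = {1-3(w=5) 1-4(w=4) 3-6(w=8)}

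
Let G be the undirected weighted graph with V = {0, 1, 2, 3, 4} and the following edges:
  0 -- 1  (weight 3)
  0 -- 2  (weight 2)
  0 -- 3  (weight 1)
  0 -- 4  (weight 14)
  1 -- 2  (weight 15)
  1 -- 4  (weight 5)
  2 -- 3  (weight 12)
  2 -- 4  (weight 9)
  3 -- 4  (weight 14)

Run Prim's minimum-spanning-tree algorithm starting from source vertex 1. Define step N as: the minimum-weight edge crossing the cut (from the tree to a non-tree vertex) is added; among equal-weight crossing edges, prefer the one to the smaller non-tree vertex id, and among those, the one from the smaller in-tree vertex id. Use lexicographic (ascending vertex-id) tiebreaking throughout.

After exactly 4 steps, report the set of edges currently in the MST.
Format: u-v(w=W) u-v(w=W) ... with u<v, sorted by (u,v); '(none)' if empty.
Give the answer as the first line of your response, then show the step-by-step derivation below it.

0-1(w=3) 0-2(w=2) 0-3(w=1) 1-4(w=5)

step 1: add edge 0-1 (w=3); MST = {0-1(w=3)}
step 2: add edge 0-3 (w=1); MST = {0-1(w=3) 0-3(w=1)}
step 3: add edge 0-2 (w=2); MST = {0-1(w=3) 0-2(w=2) 0-3(w=1)}
step 4: add edge 1-4 (w=5); MST = {0-1(w=3) 0-2(w=2) 0-3(w=1) 1-4(w=5)}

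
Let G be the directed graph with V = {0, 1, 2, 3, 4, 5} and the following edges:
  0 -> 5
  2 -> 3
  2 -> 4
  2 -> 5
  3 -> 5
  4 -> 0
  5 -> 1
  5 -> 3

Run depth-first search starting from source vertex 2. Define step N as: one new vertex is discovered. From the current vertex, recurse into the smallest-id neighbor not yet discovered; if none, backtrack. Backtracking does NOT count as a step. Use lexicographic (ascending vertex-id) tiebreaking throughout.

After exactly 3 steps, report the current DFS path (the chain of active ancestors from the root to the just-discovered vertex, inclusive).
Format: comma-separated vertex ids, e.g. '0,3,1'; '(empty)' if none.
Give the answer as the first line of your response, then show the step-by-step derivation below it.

2,3,5

step 1: discover 2; path=2; order=2
step 2: discover 3; path=2>3; order=2,3
step 3: discover 5; path=2>3>5; order=2,3,5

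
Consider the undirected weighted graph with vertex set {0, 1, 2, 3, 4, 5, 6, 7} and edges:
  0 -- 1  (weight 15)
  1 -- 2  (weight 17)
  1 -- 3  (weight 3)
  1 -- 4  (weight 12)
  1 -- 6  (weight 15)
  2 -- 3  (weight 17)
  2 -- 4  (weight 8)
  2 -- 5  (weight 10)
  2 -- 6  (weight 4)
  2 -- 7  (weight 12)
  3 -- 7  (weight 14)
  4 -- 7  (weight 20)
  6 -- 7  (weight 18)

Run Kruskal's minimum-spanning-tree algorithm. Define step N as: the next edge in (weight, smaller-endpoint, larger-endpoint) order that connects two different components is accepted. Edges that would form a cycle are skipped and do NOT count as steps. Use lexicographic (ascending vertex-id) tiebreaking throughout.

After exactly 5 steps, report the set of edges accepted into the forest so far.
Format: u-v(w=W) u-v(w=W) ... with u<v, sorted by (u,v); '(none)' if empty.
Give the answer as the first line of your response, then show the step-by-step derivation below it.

1-3(w=3) 1-4(w=12) 2-4(w=8) 2-5(w=10) 2-6(w=4)

step 1: add edge 1-3 (w=3); MST = {1-3(w=3)}
step 2: add edge 2-6 (w=4); MST = {1-3(w=3) 2-6(w=4)}
step 3: add edge 2-4 (w=8); MST = {1-3(w=3) 2-4(w=8) 2-6(w=4)}
step 4: add edge 2-5 (w=10); MST = {1-3(w=3) 2-4(w=8) 2-5(w=10) 2-6(w=4)}
step 5: add edge 1-4 (w=12); MST = {1-3(w=3) 1-4(w=12) 2-4(w=8) 2-5(w=10) 2-6(w=4)}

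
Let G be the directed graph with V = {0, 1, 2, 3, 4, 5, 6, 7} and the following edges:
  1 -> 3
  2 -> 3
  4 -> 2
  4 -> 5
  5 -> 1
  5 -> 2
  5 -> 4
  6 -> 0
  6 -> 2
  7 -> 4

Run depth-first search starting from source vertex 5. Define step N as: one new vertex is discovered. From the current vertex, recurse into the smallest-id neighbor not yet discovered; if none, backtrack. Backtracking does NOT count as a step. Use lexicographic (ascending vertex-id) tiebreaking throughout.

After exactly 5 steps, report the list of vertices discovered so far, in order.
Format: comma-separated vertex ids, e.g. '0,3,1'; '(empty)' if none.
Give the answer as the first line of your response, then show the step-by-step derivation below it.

5,1,3,2,4

step 1: discover 5; path=5; order=5
step 2: discover 1; path=5>1; order=5,1
step 3: discover 3; path=5>1>3; order=5,1,3
step 4: discover 2; path=5>2; order=5,1,3,2
step 5: discover 4; path=5>4; order=5,1,3,2,4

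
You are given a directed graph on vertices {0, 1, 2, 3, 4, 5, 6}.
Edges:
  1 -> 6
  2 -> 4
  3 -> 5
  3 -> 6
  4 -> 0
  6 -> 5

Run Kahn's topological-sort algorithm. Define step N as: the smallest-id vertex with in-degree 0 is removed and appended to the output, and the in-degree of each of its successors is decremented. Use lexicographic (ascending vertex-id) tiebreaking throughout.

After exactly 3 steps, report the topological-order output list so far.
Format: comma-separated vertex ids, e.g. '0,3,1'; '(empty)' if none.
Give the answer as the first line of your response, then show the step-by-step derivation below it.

1,2,3

step 1: output 1; order=[1]; indeg=(1,0,0,0,1,2,1)
step 2: output 2; order=[1,2]; indeg=(1,0,0,0,0,2,1)
step 3: output 3; order=[1,2,3]; indeg=(1,0,0,0,0,1,0)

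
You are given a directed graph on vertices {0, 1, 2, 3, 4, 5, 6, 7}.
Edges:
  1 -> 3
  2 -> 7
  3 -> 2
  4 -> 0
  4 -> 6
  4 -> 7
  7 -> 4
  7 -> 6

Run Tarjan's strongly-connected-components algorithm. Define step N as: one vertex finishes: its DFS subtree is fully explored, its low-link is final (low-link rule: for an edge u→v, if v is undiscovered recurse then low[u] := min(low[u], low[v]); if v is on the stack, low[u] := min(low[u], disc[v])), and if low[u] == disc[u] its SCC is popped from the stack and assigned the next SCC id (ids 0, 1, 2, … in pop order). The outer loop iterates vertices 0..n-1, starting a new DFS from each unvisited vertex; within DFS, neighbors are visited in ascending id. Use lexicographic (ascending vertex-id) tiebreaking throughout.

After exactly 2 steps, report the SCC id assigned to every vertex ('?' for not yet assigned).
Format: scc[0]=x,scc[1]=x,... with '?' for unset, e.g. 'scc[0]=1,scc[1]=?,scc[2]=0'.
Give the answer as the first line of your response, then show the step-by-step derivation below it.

scc[0]=0,scc[1]=?,scc[2]=?,scc[3]=?,scc[4]=?,scc[5]=?,scc[6]=1,scc[7]=?

step 1: low=(low[0]=0,low[1]=?,low[2]=?,low[3]=?,low[4]=?,low[5]=?,low[6]=?,low[7]=?); scc=(scc[0]=0,scc[1]=?,scc[2]=?,scc[3]=?,scc[4]=?,scc[5]=?,scc[6]=?,scc[7]=?)
step 2: low=(low[0]=0,low[1]=1,low[2]=3,low[3]=2,low[4]=5,low[5]=?,low[6]=6,low[7]=4); scc=(scc[0]=0,scc[1]=?,scc[2]=?,scc[3]=?,scc[4]=?,scc[5]=?,scc[6]=1,scc[7]=?)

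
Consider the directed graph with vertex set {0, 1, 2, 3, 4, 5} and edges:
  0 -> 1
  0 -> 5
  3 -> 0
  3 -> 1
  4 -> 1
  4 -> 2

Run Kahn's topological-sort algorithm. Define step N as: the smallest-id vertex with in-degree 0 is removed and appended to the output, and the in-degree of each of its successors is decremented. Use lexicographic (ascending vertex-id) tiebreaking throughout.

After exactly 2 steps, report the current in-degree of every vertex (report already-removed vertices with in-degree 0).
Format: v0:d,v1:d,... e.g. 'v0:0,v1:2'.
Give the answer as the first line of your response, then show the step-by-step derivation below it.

v0:0,v1:1,v2:1,v3:0,v4:0,v5:0

step 1: output 3; order=[3]; indeg=(0,2,1,0,0,1)
step 2: output 0; order=[3,0]; indeg=(0,1,1,0,0,0)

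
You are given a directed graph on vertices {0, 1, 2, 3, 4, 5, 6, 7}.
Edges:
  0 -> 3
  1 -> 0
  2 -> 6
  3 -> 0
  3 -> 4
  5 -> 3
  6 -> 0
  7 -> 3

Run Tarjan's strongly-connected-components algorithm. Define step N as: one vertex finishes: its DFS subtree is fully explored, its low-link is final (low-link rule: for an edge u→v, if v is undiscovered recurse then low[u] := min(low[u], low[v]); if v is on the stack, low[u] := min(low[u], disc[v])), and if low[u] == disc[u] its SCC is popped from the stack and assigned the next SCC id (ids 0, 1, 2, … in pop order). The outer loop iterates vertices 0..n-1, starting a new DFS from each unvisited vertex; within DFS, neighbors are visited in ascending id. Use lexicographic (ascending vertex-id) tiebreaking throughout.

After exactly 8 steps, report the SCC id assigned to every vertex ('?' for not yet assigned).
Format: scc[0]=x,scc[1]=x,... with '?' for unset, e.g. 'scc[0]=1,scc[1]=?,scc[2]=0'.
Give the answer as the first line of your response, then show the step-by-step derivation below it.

scc[0]=1,scc[1]=2,scc[2]=4,scc[3]=1,scc[4]=0,scc[5]=5,scc[6]=3,scc[7]=6

step 1: low=(low[0]=0,low[1]=?,low[2]=?,low[3]=0,low[4]=2,low[5]=?,low[6]=?,low[7]=?); scc=(scc[0]=?,scc[1]=?,scc[2]=?,scc[3]=?,scc[4]=0,scc[5]=?,scc[6]=?,scc[7]=?)
step 2: low=(low[0]=0,low[1]=?,low[2]=?,low[3]=0,low[4]=2,low[5]=?,low[6]=?,low[7]=?); scc=(scc[0]=?,scc[1]=?,scc[2]=?,scc[3]=?,scc[4]=0,scc[5]=?,scc[6]=?,scc[7]=?)
step 3: low=(low[0]=0,low[1]=?,low[2]=?,low[3]=0,low[4]=2,low[5]=?,low[6]=?,low[7]=?); scc=(scc[0]=1,scc[1]=?,scc[2]=?,scc[3]=1,scc[4]=0,scc[5]=?,scc[6]=?,scc[7]=?)
step 4: low=(low[0]=0,low[1]=3,low[2]=?,low[3]=0,low[4]=2,low[5]=?,low[6]=?,low[7]=?); scc=(scc[0]=1,scc[1]=2,scc[2]=?,scc[3]=1,scc[4]=0,scc[5]=?,scc[6]=?,scc[7]=?)
step 5: low=(low[0]=0,low[1]=3,low[2]=4,low[3]=0,low[4]=2,low[5]=?,low[6]=5,low[7]=?); scc=(scc[0]=1,scc[1]=2,scc[2]=?,scc[3]=1,scc[4]=0,scc[5]=?,scc[6]=3,scc[7]=?)
step 6: low=(low[0]=0,low[1]=3,low[2]=4,low[3]=0,low[4]=2,low[5]=?,low[6]=5,low[7]=?); scc=(scc[0]=1,scc[1]=2,scc[2]=4,scc[3]=1,scc[4]=0,scc[5]=?,scc[6]=3,scc[7]=?)
step 7: low=(low[0]=0,low[1]=3,low[2]=4,low[3]=0,low[4]=2,low[5]=6,low[6]=5,low[7]=?); scc=(scc[0]=1,scc[1]=2,scc[2]=4,scc[3]=1,scc[4]=0,scc[5]=5,scc[6]=3,scc[7]=?)
step 8: low=(low[0]=0,low[1]=3,low[2]=4,low[3]=0,low[4]=2,low[5]=6,low[6]=5,low[7]=7); scc=(scc[0]=1,scc[1]=2,scc[2]=4,scc[3]=1,scc[4]=0,scc[5]=5,scc[6]=3,scc[7]=6)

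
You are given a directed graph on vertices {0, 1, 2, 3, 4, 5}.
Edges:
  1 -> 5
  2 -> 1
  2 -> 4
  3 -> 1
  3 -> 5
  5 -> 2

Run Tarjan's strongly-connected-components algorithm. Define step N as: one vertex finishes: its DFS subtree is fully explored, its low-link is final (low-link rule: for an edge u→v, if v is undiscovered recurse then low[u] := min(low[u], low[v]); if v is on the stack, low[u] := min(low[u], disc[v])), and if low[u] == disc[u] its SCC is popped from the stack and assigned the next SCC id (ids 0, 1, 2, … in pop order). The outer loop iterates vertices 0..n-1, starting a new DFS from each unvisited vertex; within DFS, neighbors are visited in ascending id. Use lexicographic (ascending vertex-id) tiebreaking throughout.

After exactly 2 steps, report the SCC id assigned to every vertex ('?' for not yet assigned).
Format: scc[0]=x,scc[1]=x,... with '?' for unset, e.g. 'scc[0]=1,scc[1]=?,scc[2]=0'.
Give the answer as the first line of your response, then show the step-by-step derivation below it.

scc[0]=0,scc[1]=?,scc[2]=?,scc[3]=?,scc[4]=1,scc[5]=?

step 1: low=(low[0]=0,low[1]=?,low[2]=?,low[3]=?,low[4]=?,low[5]=?); scc=(scc[0]=0,scc[1]=?,scc[2]=?,scc[3]=?,scc[4]=?,scc[5]=?)
step 2: low=(low[0]=0,low[1]=1,low[2]=1,low[3]=?,low[4]=4,low[5]=2); scc=(scc[0]=0,scc[1]=?,scc[2]=?,scc[3]=?,scc[4]=1,scc[5]=?)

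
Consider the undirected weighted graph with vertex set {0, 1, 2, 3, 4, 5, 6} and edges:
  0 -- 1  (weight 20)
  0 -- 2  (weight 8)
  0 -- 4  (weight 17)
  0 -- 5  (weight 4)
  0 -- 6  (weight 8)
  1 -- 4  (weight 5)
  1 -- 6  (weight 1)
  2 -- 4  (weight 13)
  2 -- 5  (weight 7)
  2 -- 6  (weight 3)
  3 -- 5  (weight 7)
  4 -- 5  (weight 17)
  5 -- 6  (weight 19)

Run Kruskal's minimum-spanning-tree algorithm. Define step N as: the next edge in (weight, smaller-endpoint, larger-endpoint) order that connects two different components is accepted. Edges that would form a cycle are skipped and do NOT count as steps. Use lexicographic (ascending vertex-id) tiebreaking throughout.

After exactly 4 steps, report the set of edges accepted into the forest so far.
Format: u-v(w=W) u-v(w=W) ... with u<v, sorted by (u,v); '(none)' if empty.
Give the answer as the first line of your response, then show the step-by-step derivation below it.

0-5(w=4) 1-4(w=5) 1-6(w=1) 2-6(w=3)

step 1: add edge 1-6 (w=1); MST = {1-6(w=1)}
step 2: add edge 2-6 (w=3); MST = {1-6(w=1) 2-6(w=3)}
step 3: add edge 0-5 (w=4); MST = {0-5(w=4) 1-6(w=1) 2-6(w=3)}
step 4: add edge 1-4 (w=5); MST = {0-5(w=4) 1-4(w=5) 1-6(w=1) 2-6(w=3)}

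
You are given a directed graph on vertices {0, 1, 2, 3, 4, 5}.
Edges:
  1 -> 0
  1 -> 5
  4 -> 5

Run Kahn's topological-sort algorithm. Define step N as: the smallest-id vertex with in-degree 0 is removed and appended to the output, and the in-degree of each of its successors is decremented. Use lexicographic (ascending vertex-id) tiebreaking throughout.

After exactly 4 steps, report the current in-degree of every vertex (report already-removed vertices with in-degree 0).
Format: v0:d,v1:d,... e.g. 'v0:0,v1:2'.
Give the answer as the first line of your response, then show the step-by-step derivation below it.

v0:0,v1:0,v2:0,v3:0,v4:0,v5:1

step 1: output 1; order=[1]; indeg=(0,0,0,0,0,1)
step 2: output 0; order=[1,0]; indeg=(0,0,0,0,0,1)
step 3: output 2; order=[1,0,2]; indeg=(0,0,0,0,0,1)
step 4: output 3; order=[1,0,2,3]; indeg=(0,0,0,0,0,1)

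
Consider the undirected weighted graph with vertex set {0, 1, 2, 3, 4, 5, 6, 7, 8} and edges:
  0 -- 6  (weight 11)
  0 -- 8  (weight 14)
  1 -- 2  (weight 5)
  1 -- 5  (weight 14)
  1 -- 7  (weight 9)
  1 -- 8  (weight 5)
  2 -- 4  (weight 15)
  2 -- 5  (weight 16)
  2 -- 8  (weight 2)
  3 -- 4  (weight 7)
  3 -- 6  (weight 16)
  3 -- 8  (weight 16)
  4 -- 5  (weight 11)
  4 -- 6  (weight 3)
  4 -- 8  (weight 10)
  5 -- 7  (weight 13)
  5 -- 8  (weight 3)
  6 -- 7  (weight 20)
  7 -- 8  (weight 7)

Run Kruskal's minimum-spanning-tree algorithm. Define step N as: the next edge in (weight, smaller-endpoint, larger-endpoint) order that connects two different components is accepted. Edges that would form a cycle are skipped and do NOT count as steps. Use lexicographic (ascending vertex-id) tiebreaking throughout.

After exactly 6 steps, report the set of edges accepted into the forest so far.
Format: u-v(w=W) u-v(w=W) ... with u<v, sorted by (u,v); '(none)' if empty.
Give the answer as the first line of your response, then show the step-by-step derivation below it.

1-2(w=5) 2-8(w=2) 3-4(w=7) 4-6(w=3) 5-8(w=3) 7-8(w=7)

step 1: add edge 2-8 (w=2); MST = {2-8(w=2)}
step 2: add edge 4-6 (w=3); MST = {2-8(w=2) 4-6(w=3)}
step 3: add edge 5-8 (w=3); MST = {2-8(w=2) 4-6(w=3) 5-8(w=3)}
step 4: add edge 1-2 (w=5); MST = {1-2(w=5) 2-8(w=2) 4-6(w=3) 5-8(w=3)}
step 5: add edge 3-4 (w=7); MST = {1-2(w=5) 2-8(w=2) 3-4(w=7) 4-6(w=3) 5-8(w=3)}
step 6: add edge 7-8 (w=7); MST = {1-2(w=5) 2-8(w=2) 3-4(w=7) 4-6(w=3) 5-8(w=3) 7-8(w=7)}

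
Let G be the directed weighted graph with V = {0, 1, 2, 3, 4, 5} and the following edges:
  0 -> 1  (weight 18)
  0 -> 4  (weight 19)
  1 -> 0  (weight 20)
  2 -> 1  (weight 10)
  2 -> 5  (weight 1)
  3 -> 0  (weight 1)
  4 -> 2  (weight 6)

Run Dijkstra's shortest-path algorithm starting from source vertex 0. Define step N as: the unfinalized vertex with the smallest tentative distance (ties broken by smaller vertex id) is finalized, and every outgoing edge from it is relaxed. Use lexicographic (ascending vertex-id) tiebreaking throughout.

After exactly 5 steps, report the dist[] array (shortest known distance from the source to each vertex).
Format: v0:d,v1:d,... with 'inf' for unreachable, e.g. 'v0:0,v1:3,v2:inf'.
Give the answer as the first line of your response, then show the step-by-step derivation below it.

v0:0,v1:18,v2:25,v3:inf,v4:19,v5:26

step 1: dist = v0:0,v1:18,v2:inf,v3:inf,v4:19,v5:inf
step 2: dist = v0:0,v1:18,v2:inf,v3:inf,v4:19,v5:inf
step 3: dist = v0:0,v1:18,v2:25,v3:inf,v4:19,v5:inf
step 4: dist = v0:0,v1:18,v2:25,v3:inf,v4:19,v5:26
step 5: dist = v0:0,v1:18,v2:25,v3:inf,v4:19,v5:26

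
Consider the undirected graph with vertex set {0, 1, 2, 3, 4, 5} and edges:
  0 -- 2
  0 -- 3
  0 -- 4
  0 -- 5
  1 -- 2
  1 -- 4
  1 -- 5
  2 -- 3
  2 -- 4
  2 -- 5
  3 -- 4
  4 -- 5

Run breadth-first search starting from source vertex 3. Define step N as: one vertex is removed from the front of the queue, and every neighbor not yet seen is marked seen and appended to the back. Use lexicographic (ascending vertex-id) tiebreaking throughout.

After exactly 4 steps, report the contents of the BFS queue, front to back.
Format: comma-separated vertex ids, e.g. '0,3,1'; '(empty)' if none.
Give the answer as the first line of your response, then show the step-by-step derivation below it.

5,1

step 1: dequeue 3; queue=[0,2,4]; order=3
step 2: dequeue 0; queue=[2,4,5]; order=3,0
step 3: dequeue 2; queue=[4,5,1]; order=3,0,2
step 4: dequeue 4; queue=[5,1]; order=3,0,2,4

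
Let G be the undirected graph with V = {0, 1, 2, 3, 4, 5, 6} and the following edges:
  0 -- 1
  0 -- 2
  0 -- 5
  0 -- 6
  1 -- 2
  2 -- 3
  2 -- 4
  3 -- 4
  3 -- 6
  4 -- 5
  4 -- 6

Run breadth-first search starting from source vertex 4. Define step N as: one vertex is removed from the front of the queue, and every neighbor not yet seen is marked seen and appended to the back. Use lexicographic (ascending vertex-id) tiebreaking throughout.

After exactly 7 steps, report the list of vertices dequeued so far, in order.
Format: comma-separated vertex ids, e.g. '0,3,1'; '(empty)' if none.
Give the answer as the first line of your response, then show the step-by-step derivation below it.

4,2,3,5,6,0,1

step 1: dequeue 4; queue=[2,3,5,6]; order=4
step 2: dequeue 2; queue=[3,5,6,0,1]; order=4,2
step 3: dequeue 3; queue=[5,6,0,1]; order=4,2,3
step 4: dequeue 5; queue=[6,0,1]; order=4,2,3,5
step 5: dequeue 6; queue=[0,1]; order=4,2,3,5,6
step 6: dequeue 0; queue=[1]; order=4,2,3,5,6,0
step 7: dequeue 1; queue=[(empty)]; order=4,2,3,5,6,0,1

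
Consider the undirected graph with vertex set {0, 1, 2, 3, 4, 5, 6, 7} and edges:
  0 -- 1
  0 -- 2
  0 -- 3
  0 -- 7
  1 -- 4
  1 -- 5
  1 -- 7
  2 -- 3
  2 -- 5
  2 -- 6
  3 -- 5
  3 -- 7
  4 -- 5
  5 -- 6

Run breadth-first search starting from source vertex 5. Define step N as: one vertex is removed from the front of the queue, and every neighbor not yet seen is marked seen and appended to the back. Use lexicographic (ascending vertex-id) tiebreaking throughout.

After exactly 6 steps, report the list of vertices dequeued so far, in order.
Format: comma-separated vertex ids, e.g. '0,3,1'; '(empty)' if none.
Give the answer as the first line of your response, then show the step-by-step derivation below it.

5,1,2,3,4,6

step 1: dequeue 5; queue=[1,2,3,4,6]; order=5
step 2: dequeue 1; queue=[2,3,4,6,0,7]; order=5,1
step 3: dequeue 2; queue=[3,4,6,0,7]; order=5,1,2
step 4: dequeue 3; queue=[4,6,0,7]; order=5,1,2,3
step 5: dequeue 4; queue=[6,0,7]; order=5,1,2,3,4
step 6: dequeue 6; queue=[0,7]; order=5,1,2,3,4,6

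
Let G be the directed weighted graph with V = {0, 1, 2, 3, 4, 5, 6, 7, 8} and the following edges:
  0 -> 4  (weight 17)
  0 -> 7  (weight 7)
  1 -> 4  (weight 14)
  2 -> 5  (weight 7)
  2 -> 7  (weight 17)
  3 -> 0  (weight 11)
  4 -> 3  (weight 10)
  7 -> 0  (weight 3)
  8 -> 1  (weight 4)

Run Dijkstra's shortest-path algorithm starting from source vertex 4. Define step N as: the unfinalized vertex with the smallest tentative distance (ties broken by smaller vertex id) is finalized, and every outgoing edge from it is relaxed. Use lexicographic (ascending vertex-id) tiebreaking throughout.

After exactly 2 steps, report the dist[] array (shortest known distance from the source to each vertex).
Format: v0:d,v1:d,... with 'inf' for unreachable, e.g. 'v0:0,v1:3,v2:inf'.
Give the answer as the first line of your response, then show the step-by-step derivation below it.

v0:21,v1:inf,v2:inf,v3:10,v4:0,v5:inf,v6:inf,v7:inf,v8:inf

step 1: dist = v0:inf,v1:inf,v2:inf,v3:10,v4:0,v5:inf,v6:inf,v7:inf,v8:inf
step 2: dist = v0:21,v1:inf,v2:inf,v3:10,v4:0,v5:inf,v6:inf,v7:inf,v8:inf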